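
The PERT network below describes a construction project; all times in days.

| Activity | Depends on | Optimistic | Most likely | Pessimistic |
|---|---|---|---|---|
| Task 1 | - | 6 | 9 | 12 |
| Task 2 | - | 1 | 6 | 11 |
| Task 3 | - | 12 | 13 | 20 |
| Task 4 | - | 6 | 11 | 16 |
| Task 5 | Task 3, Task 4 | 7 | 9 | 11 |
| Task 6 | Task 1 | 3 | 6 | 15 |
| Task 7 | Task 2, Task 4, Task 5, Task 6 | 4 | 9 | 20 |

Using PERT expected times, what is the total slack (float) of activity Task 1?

7 days

te_Task 1 = (6 + 4·9 + 12)/6 = 54/6 = 9
te_Task 2 = (1 + 4·6 + 11)/6 = 36/6 = 6
te_Task 3 = (12 + 4·13 + 20)/6 = 84/6 = 14
te_Task 4 = (6 + 4·11 + 16)/6 = 66/6 = 11
te_Task 5 = (7 + 4·9 + 11)/6 = 54/6 = 9
te_Task 6 = (3 + 4·6 + 15)/6 = 42/6 = 7
te_Task 7 = (4 + 4·9 + 20)/6 = 60/6 = 10

Forward pass:
ES_Task 1 = 0; EF_Task 1 = 9
ES_Task 2 = 0; EF_Task 2 = 6
ES_Task 3 = 0; EF_Task 3 = 14
ES_Task 4 = 0; EF_Task 4 = 11
ES_Task 5 = max(EF_Task 3=14, EF_Task 4=11) = 14; EF_Task 5 = 14+9 = 23
ES_Task 6 = 9; EF_Task 6 = 9+7 = 16
ES_Task 7 = max(EF_Task 2=6, EF_Task 4=11, EF_Task 5=23, EF_Task 6=16) = 23; EF_Task 7 = 23+10 = 33
Expected project duration μ = 33 days. Critical path: Task 3 → Task 5 → Task 7.

Backward pass:
LF_Task 7 = 33; LS_Task 7 = 33−10 = 23
LF_Task 6 = LS_Task 7 = 23; LS_Task 6 = 23−7 = 16
LF_Task 5 = LS_Task 7 = 23; LS_Task 5 = 23−9 = 14
LF_Task 4 = min(LS_Task 5=14, LS_Task 7=23) = 14; LS_Task 4 = 14−11 = 3
LF_Task 3 = LS_Task 5 = 14; LS_Task 3 = 14−14 = 0
LF_Task 2 = LS_Task 7 = 23; LS_Task 2 = 23−6 = 17
LF_Task 1 = LS_Task 6 = 16; LS_Task 1 = 16−9 = 7
Slack_Task 1 = LS_Task 1 − ES_Task 1 = 7 − 0 = 7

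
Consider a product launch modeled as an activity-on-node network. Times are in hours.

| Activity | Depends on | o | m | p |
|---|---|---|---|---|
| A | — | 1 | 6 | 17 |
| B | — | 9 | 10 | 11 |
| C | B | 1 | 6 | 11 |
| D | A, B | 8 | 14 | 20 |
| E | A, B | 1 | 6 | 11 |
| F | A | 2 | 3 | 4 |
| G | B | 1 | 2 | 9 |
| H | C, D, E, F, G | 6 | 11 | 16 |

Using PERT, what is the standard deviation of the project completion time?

2.62 hours

te_A = (1 + 4·6 + 17)/6 = 42/6 = 7; σ²_A = ((17−1)/6)² = 7.111
te_B = (9 + 4·10 + 11)/6 = 60/6 = 10; σ²_B = ((11−9)/6)² = 0.111
te_C = (1 + 4·6 + 11)/6 = 36/6 = 6; σ²_C = ((11−1)/6)² = 2.778
te_D = (8 + 4·14 + 20)/6 = 84/6 = 14; σ²_D = ((20−8)/6)² = 4.000
te_E = (1 + 4·6 + 11)/6 = 36/6 = 6; σ²_E = ((11−1)/6)² = 2.778
te_F = (2 + 4·3 + 4)/6 = 18/6 = 3; σ²_F = ((4−2)/6)² = 0.111
te_G = (1 + 4·2 + 9)/6 = 18/6 = 3; σ²_G = ((9−1)/6)² = 1.778
te_H = (6 + 4·11 + 16)/6 = 66/6 = 11; σ²_H = ((16−6)/6)² = 2.778

Forward pass:
ES_A = 0; EF_A = 7
ES_B = 0; EF_B = 10
ES_C = 10; EF_C = 10+6 = 16
ES_D = max(EF_A=7, EF_B=10) = 10; EF_D = 10+14 = 24
ES_E = max(EF_A=7, EF_B=10) = 10; EF_E = 10+6 = 16
ES_F = 7; EF_F = 7+3 = 10
ES_G = 10; EF_G = 10+3 = 13
ES_H = max(EF_C=16, EF_D=24, EF_E=16, EF_F=10, EF_G=13) = 24; EF_H = 24+11 = 35
Expected project duration μ = 35 hours. Critical path: B → D → H.

Variance along critical path = 0.111 + 4.000 + 2.778 = 6.889
σ = √6.889 = 2.625 hours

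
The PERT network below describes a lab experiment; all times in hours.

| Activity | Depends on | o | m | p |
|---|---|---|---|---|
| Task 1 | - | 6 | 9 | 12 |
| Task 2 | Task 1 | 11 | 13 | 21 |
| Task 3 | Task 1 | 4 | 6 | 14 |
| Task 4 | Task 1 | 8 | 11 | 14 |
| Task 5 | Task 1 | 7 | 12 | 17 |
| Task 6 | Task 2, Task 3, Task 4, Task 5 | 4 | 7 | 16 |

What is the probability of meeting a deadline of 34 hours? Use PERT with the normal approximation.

te_Task 1 = (6 + 4·9 + 12)/6 = 54/6 = 9; σ²_Task 1 = ((12−6)/6)² = 1.000
te_Task 2 = (11 + 4·13 + 21)/6 = 84/6 = 14; σ²_Task 2 = ((21−11)/6)² = 2.778
te_Task 3 = (4 + 4·6 + 14)/6 = 42/6 = 7; σ²_Task 3 = ((14−4)/6)² = 2.778
te_Task 4 = (8 + 4·11 + 14)/6 = 66/6 = 11; σ²_Task 4 = ((14−8)/6)² = 1.000
te_Task 5 = (7 + 4·12 + 17)/6 = 72/6 = 12; σ²_Task 5 = ((17−7)/6)² = 2.778
te_Task 6 = (4 + 4·7 + 16)/6 = 48/6 = 8; σ²_Task 6 = ((16−4)/6)² = 4.000

Forward pass:
ES_Task 1 = 0; EF_Task 1 = 9
ES_Task 2 = 9; EF_Task 2 = 9+14 = 23
ES_Task 3 = 9; EF_Task 3 = 9+7 = 16
ES_Task 4 = 9; EF_Task 4 = 9+11 = 20
ES_Task 5 = 9; EF_Task 5 = 9+12 = 21
ES_Task 6 = max(EF_Task 2=23, EF_Task 3=16, EF_Task 4=20, EF_Task 5=21) = 23; EF_Task 6 = 23+8 = 31
Expected project duration μ = 31 hours. Critical path: Task 1 → Task 2 → Task 6.

Variance along critical path = 1.000 + 2.778 + 4.000 = 7.778; σ = √7.778 = 2.789 hours.
Z = (34 − 31) / 2.789 = 1.076
P(T ≤ 34) = Φ(1.076) ≈ 0.859

0.859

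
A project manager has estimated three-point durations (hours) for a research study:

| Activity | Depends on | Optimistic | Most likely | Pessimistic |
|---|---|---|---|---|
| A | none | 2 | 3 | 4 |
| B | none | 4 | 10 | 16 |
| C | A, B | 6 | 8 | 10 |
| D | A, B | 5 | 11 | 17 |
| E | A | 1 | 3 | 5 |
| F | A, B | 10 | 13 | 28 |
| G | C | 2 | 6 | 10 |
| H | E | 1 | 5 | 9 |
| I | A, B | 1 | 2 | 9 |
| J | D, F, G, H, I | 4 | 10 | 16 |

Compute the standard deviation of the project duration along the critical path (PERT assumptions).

4.12 hours

te_A = (2 + 4·3 + 4)/6 = 18/6 = 3; σ²_A = ((4−2)/6)² = 0.111
te_B = (4 + 4·10 + 16)/6 = 60/6 = 10; σ²_B = ((16−4)/6)² = 4.000
te_C = (6 + 4·8 + 10)/6 = 48/6 = 8; σ²_C = ((10−6)/6)² = 0.444
te_D = (5 + 4·11 + 17)/6 = 66/6 = 11; σ²_D = ((17−5)/6)² = 4.000
te_E = (1 + 4·3 + 5)/6 = 18/6 = 3; σ²_E = ((5−1)/6)² = 0.444
te_F = (10 + 4·13 + 28)/6 = 90/6 = 15; σ²_F = ((28−10)/6)² = 9.000
te_G = (2 + 4·6 + 10)/6 = 36/6 = 6; σ²_G = ((10−2)/6)² = 1.778
te_H = (1 + 4·5 + 9)/6 = 30/6 = 5; σ²_H = ((9−1)/6)² = 1.778
te_I = (1 + 4·2 + 9)/6 = 18/6 = 3; σ²_I = ((9−1)/6)² = 1.778
te_J = (4 + 4·10 + 16)/6 = 60/6 = 10; σ²_J = ((16−4)/6)² = 4.000

Forward pass:
ES_A = 0; EF_A = 3
ES_B = 0; EF_B = 10
ES_C = max(EF_A=3, EF_B=10) = 10; EF_C = 10+8 = 18
ES_D = max(EF_A=3, EF_B=10) = 10; EF_D = 10+11 = 21
ES_E = 3; EF_E = 3+3 = 6
ES_F = max(EF_A=3, EF_B=10) = 10; EF_F = 10+15 = 25
ES_G = 18; EF_G = 18+6 = 24
ES_H = 6; EF_H = 6+5 = 11
ES_I = max(EF_A=3, EF_B=10) = 10; EF_I = 10+3 = 13
ES_J = max(EF_D=21, EF_F=25, EF_G=24, EF_H=11, EF_I=13) = 25; EF_J = 25+10 = 35
Expected project duration μ = 35 hours. Critical path: B → F → J.

Variance along critical path = 4.000 + 9.000 + 4.000 = 17.000
σ = √17.000 = 4.123 hours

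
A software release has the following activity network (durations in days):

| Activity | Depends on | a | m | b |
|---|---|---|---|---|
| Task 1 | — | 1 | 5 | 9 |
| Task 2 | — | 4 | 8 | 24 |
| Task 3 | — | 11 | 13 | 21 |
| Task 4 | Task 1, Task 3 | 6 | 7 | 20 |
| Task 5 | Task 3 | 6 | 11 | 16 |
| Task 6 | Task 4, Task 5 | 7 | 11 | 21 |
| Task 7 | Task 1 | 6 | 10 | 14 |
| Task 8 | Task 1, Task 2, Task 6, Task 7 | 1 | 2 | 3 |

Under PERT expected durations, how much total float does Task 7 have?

22 days

te_Task 1 = (1 + 4·5 + 9)/6 = 30/6 = 5
te_Task 2 = (4 + 4·8 + 24)/6 = 60/6 = 10
te_Task 3 = (11 + 4·13 + 21)/6 = 84/6 = 14
te_Task 4 = (6 + 4·7 + 20)/6 = 54/6 = 9
te_Task 5 = (6 + 4·11 + 16)/6 = 66/6 = 11
te_Task 6 = (7 + 4·11 + 21)/6 = 72/6 = 12
te_Task 7 = (6 + 4·10 + 14)/6 = 60/6 = 10
te_Task 8 = (1 + 4·2 + 3)/6 = 12/6 = 2

Forward pass:
ES_Task 1 = 0; EF_Task 1 = 5
ES_Task 2 = 0; EF_Task 2 = 10
ES_Task 3 = 0; EF_Task 3 = 14
ES_Task 4 = max(EF_Task 1=5, EF_Task 3=14) = 14; EF_Task 4 = 14+9 = 23
ES_Task 5 = 14; EF_Task 5 = 14+11 = 25
ES_Task 6 = max(EF_Task 4=23, EF_Task 5=25) = 25; EF_Task 6 = 25+12 = 37
ES_Task 7 = 5; EF_Task 7 = 5+10 = 15
ES_Task 8 = max(EF_Task 1=5, EF_Task 2=10, EF_Task 6=37, EF_Task 7=15) = 37; EF_Task 8 = 37+2 = 39
Expected project duration μ = 39 days. Critical path: Task 3 → Task 5 → Task 6 → Task 8.

Backward pass:
LF_Task 8 = 39; LS_Task 8 = 39−2 = 37
LF_Task 7 = LS_Task 8 = 37; LS_Task 7 = 37−10 = 27
LF_Task 6 = LS_Task 8 = 37; LS_Task 6 = 37−12 = 25
LF_Task 5 = LS_Task 6 = 25; LS_Task 5 = 25−11 = 14
LF_Task 4 = LS_Task 6 = 25; LS_Task 4 = 25−9 = 16
LF_Task 3 = min(LS_Task 4=16, LS_Task 5=14) = 14; LS_Task 3 = 14−14 = 0
LF_Task 2 = LS_Task 8 = 37; LS_Task 2 = 37−10 = 27
LF_Task 1 = min(LS_Task 4=16, LS_Task 7=27, LS_Task 8=37) = 16; LS_Task 1 = 16−5 = 11
Slack_Task 7 = LS_Task 7 − ES_Task 7 = 27 − 5 = 22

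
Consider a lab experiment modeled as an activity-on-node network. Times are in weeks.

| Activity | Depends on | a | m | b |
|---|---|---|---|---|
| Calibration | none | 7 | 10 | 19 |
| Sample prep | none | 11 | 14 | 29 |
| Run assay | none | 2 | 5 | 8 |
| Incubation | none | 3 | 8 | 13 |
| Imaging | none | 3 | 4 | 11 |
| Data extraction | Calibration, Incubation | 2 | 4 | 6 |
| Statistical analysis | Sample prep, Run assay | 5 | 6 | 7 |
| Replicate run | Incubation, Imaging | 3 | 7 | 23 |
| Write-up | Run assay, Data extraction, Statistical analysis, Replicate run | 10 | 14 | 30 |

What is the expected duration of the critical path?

38 weeks

te_Calibration = (7 + 4·10 + 19)/6 = 66/6 = 11
te_Sample prep = (11 + 4·14 + 29)/6 = 96/6 = 16
te_Run assay = (2 + 4·5 + 8)/6 = 30/6 = 5
te_Incubation = (3 + 4·8 + 13)/6 = 48/6 = 8
te_Imaging = (3 + 4·4 + 11)/6 = 30/6 = 5
te_Data extraction = (2 + 4·4 + 6)/6 = 24/6 = 4
te_Statistical analysis = (5 + 4·6 + 7)/6 = 36/6 = 6
te_Replicate run = (3 + 4·7 + 23)/6 = 54/6 = 9
te_Write-up = (10 + 4·14 + 30)/6 = 96/6 = 16

Forward pass:
ES_Calibration = 0; EF_Calibration = 11
ES_Sample prep = 0; EF_Sample prep = 16
ES_Run assay = 0; EF_Run assay = 5
ES_Incubation = 0; EF_Incubation = 8
ES_Imaging = 0; EF_Imaging = 5
ES_Data extraction = max(EF_Calibration=11, EF_Incubation=8) = 11; EF_Data extraction = 11+4 = 15
ES_Statistical analysis = max(EF_Sample prep=16, EF_Run assay=5) = 16; EF_Statistical analysis = 16+6 = 22
ES_Replicate run = max(EF_Incubation=8, EF_Imaging=5) = 8; EF_Replicate run = 8+9 = 17
ES_Write-up = max(EF_Run assay=5, EF_Data extraction=15, EF_Statistical analysis=22, EF_Replicate run=17) = 22; EF_Write-up = 22+16 = 38
Expected project duration μ = 38 weeks. Critical path: Sample prep → Statistical analysis → Write-up.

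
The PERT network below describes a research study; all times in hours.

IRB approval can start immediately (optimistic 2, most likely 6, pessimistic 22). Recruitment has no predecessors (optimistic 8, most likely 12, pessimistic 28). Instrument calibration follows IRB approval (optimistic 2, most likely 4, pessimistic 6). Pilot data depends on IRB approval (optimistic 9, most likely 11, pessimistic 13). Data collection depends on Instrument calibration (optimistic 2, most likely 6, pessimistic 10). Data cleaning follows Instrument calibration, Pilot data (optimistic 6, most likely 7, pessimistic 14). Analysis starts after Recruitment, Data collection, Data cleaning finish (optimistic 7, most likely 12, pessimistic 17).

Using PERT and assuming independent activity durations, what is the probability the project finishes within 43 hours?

te_IRB approval = (2 + 4·6 + 22)/6 = 48/6 = 8; σ²_IRB approval = ((22−2)/6)² = 11.111
te_Recruitment = (8 + 4·12 + 28)/6 = 84/6 = 14; σ²_Recruitment = ((28−8)/6)² = 11.111
te_Instrument calibration = (2 + 4·4 + 6)/6 = 24/6 = 4; σ²_Instrument calibration = ((6−2)/6)² = 0.444
te_Pilot data = (9 + 4·11 + 13)/6 = 66/6 = 11; σ²_Pilot data = ((13−9)/6)² = 0.444
te_Data collection = (2 + 4·6 + 10)/6 = 36/6 = 6; σ²_Data collection = ((10−2)/6)² = 1.778
te_Data cleaning = (6 + 4·7 + 14)/6 = 48/6 = 8; σ²_Data cleaning = ((14−6)/6)² = 1.778
te_Analysis = (7 + 4·12 + 17)/6 = 72/6 = 12; σ²_Analysis = ((17−7)/6)² = 2.778

Forward pass:
ES_IRB approval = 0; EF_IRB approval = 8
ES_Recruitment = 0; EF_Recruitment = 14
ES_Instrument calibration = 8; EF_Instrument calibration = 8+4 = 12
ES_Pilot data = 8; EF_Pilot data = 8+11 = 19
ES_Data collection = 12; EF_Data collection = 12+6 = 18
ES_Data cleaning = max(EF_Instrument calibration=12, EF_Pilot data=19) = 19; EF_Data cleaning = 19+8 = 27
ES_Analysis = max(EF_Recruitment=14, EF_Data collection=18, EF_Data cleaning=27) = 27; EF_Analysis = 27+12 = 39
Expected project duration μ = 39 hours. Critical path: IRB approval → Pilot data → Data cleaning → Analysis.

Variance along critical path = 11.111 + 0.444 + 1.778 + 2.778 = 16.111; σ = √16.111 = 4.014 hours.
Z = (43 − 39) / 4.014 = 0.997
P(T ≤ 43) = Φ(0.997) ≈ 0.841

0.841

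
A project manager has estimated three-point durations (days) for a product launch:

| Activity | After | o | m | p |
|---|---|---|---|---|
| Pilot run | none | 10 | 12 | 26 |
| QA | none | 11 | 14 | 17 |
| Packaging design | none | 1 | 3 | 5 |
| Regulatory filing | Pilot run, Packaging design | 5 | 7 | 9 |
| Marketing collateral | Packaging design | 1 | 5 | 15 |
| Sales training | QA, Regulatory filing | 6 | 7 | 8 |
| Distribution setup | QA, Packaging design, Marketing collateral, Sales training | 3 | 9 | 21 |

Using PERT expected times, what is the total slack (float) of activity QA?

7 days

te_Pilot run = (10 + 4·12 + 26)/6 = 84/6 = 14
te_QA = (11 + 4·14 + 17)/6 = 84/6 = 14
te_Packaging design = (1 + 4·3 + 5)/6 = 18/6 = 3
te_Regulatory filing = (5 + 4·7 + 9)/6 = 42/6 = 7
te_Marketing collateral = (1 + 4·5 + 15)/6 = 36/6 = 6
te_Sales training = (6 + 4·7 + 8)/6 = 42/6 = 7
te_Distribution setup = (3 + 4·9 + 21)/6 = 60/6 = 10

Forward pass:
ES_Pilot run = 0; EF_Pilot run = 14
ES_QA = 0; EF_QA = 14
ES_Packaging design = 0; EF_Packaging design = 3
ES_Regulatory filing = max(EF_Pilot run=14, EF_Packaging design=3) = 14; EF_Regulatory filing = 14+7 = 21
ES_Marketing collateral = 3; EF_Marketing collateral = 3+6 = 9
ES_Sales training = max(EF_QA=14, EF_Regulatory filing=21) = 21; EF_Sales training = 21+7 = 28
ES_Distribution setup = max(EF_QA=14, EF_Packaging design=3, EF_Marketing collateral=9, EF_Sales training=28) = 28; EF_Distribution setup = 28+10 = 38
Expected project duration μ = 38 days. Critical path: Pilot run → Regulatory filing → Sales training → Distribution setup.

Backward pass:
LF_Distribution setup = 38; LS_Distribution setup = 38−10 = 28
LF_Sales training = LS_Distribution setup = 28; LS_Sales training = 28−7 = 21
LF_Marketing collateral = LS_Distribution setup = 28; LS_Marketing collateral = 28−6 = 22
LF_Regulatory filing = LS_Sales training = 21; LS_Regulatory filing = 21−7 = 14
LF_Packaging design = min(LS_Regulatory filing=14, LS_Marketing collateral=22, LS_Distribution setup=28) = 14; LS_Packaging design = 14−3 = 11
LF_QA = min(LS_Sales training=21, LS_Distribution setup=28) = 21; LS_QA = 21−14 = 7
LF_Pilot run = LS_Regulatory filing = 14; LS_Pilot run = 14−14 = 0
Slack_QA = LS_QA − ES_QA = 7 − 0 = 7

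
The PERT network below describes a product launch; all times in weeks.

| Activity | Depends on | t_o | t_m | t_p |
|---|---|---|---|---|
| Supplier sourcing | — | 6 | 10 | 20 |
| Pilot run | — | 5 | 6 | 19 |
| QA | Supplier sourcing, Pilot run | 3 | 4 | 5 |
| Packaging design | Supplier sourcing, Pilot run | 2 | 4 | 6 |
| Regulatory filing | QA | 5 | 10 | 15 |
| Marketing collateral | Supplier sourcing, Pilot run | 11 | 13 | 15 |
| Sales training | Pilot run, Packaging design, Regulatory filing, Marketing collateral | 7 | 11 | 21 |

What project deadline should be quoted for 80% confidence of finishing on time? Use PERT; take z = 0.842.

te_Supplier sourcing = (6 + 4·10 + 20)/6 = 66/6 = 11; σ²_Supplier sourcing = ((20−6)/6)² = 5.444
te_Pilot run = (5 + 4·6 + 19)/6 = 48/6 = 8; σ²_Pilot run = ((19−5)/6)² = 5.444
te_QA = (3 + 4·4 + 5)/6 = 24/6 = 4; σ²_QA = ((5−3)/6)² = 0.111
te_Packaging design = (2 + 4·4 + 6)/6 = 24/6 = 4; σ²_Packaging design = ((6−2)/6)² = 0.444
te_Regulatory filing = (5 + 4·10 + 15)/6 = 60/6 = 10; σ²_Regulatory filing = ((15−5)/6)² = 2.778
te_Marketing collateral = (11 + 4·13 + 15)/6 = 78/6 = 13; σ²_Marketing collateral = ((15−11)/6)² = 0.444
te_Sales training = (7 + 4·11 + 21)/6 = 72/6 = 12; σ²_Sales training = ((21−7)/6)² = 5.444

Forward pass:
ES_Supplier sourcing = 0; EF_Supplier sourcing = 11
ES_Pilot run = 0; EF_Pilot run = 8
ES_QA = max(EF_Supplier sourcing=11, EF_Pilot run=8) = 11; EF_QA = 11+4 = 15
ES_Packaging design = max(EF_Supplier sourcing=11, EF_Pilot run=8) = 11; EF_Packaging design = 11+4 = 15
ES_Regulatory filing = 15; EF_Regulatory filing = 15+10 = 25
ES_Marketing collateral = max(EF_Supplier sourcing=11, EF_Pilot run=8) = 11; EF_Marketing collateral = 11+13 = 24
ES_Sales training = max(EF_Pilot run=8, EF_Packaging design=15, EF_Regulatory filing=25, EF_Marketing collateral=24) = 25; EF_Sales training = 25+12 = 37
Expected project duration μ = 37 weeks. Critical path: Supplier sourcing → QA → Regulatory filing → Sales training.

Variance along critical path = 5.444 + 0.111 + 2.778 + 5.444 = 13.778; σ = 3.712 weeks.
D = μ + z·σ = 37 + 0.842·3.712 = 40.1 weeks

40.1 weeks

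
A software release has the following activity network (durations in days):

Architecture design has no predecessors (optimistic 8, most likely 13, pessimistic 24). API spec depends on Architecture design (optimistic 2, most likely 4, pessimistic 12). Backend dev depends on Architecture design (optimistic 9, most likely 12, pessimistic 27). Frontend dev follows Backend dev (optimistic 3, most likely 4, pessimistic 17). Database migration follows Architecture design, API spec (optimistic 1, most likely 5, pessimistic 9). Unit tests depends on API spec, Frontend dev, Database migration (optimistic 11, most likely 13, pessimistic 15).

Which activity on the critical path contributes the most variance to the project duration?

te_Architecture design = (8 + 4·13 + 24)/6 = 84/6 = 14; σ²_Architecture design = ((24−8)/6)² = 7.111
te_API spec = (2 + 4·4 + 12)/6 = 30/6 = 5; σ²_API spec = ((12−2)/6)² = 2.778
te_Backend dev = (9 + 4·12 + 27)/6 = 84/6 = 14; σ²_Backend dev = ((27−9)/6)² = 9.000
te_Frontend dev = (3 + 4·4 + 17)/6 = 36/6 = 6; σ²_Frontend dev = ((17−3)/6)² = 5.444
te_Database migration = (1 + 4·5 + 9)/6 = 30/6 = 5; σ²_Database migration = ((9−1)/6)² = 1.778
te_Unit tests = (11 + 4·13 + 15)/6 = 78/6 = 13; σ²_Unit tests = ((15−11)/6)² = 0.444

Forward pass:
ES_Architecture design = 0; EF_Architecture design = 14
ES_API spec = 14; EF_API spec = 14+5 = 19
ES_Backend dev = 14; EF_Backend dev = 14+14 = 28
ES_Frontend dev = 28; EF_Frontend dev = 28+6 = 34
ES_Database migration = max(EF_Architecture design=14, EF_API spec=19) = 19; EF_Database migration = 19+5 = 24
ES_Unit tests = max(EF_API spec=19, EF_Frontend dev=34, EF_Database migration=24) = 34; EF_Unit tests = 34+13 = 47
Expected project duration μ = 47 days. Critical path: Architecture design → Backend dev → Frontend dev → Unit tests.

Variances on critical path: σ²_Architecture design=7.111, σ²_Backend dev=9.000, σ²_Frontend dev=5.444, σ²_Unit tests=0.444.
Largest is σ²_Backend dev = 9.000.

Backend dev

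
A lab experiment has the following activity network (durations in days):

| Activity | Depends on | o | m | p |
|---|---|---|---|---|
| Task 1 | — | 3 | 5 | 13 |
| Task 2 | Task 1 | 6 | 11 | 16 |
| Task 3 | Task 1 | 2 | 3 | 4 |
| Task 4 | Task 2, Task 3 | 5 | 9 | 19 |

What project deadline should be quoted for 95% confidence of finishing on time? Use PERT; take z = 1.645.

32.5 days

te_Task 1 = (3 + 4·5 + 13)/6 = 36/6 = 6; σ²_Task 1 = ((13−3)/6)² = 2.778
te_Task 2 = (6 + 4·11 + 16)/6 = 66/6 = 11; σ²_Task 2 = ((16−6)/6)² = 2.778
te_Task 3 = (2 + 4·3 + 4)/6 = 18/6 = 3; σ²_Task 3 = ((4−2)/6)² = 0.111
te_Task 4 = (5 + 4·9 + 19)/6 = 60/6 = 10; σ²_Task 4 = ((19−5)/6)² = 5.444

Forward pass:
ES_Task 1 = 0; EF_Task 1 = 6
ES_Task 2 = 6; EF_Task 2 = 6+11 = 17
ES_Task 3 = 6; EF_Task 3 = 6+3 = 9
ES_Task 4 = max(EF_Task 2=17, EF_Task 3=9) = 17; EF_Task 4 = 17+10 = 27
Expected project duration μ = 27 days. Critical path: Task 1 → Task 2 → Task 4.

Variance along critical path = 2.778 + 2.778 + 5.444 = 11.000; σ = 3.317 days.
D = μ + z·σ = 27 + 1.645·3.317 = 32.5 days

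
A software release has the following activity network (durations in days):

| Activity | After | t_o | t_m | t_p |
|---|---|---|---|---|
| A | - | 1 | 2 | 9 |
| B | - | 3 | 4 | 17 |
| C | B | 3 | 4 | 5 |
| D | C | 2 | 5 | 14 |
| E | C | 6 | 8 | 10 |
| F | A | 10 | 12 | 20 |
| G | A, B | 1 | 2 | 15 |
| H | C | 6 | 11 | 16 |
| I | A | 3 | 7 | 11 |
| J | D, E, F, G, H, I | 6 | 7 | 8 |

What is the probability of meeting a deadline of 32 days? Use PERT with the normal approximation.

0.916

te_A = (1 + 4·2 + 9)/6 = 18/6 = 3; σ²_A = ((9−1)/6)² = 1.778
te_B = (3 + 4·4 + 17)/6 = 36/6 = 6; σ²_B = ((17−3)/6)² = 5.444
te_C = (3 + 4·4 + 5)/6 = 24/6 = 4; σ²_C = ((5−3)/6)² = 0.111
te_D = (2 + 4·5 + 14)/6 = 36/6 = 6; σ²_D = ((14−2)/6)² = 4.000
te_E = (6 + 4·8 + 10)/6 = 48/6 = 8; σ²_E = ((10−6)/6)² = 0.444
te_F = (10 + 4·12 + 20)/6 = 78/6 = 13; σ²_F = ((20−10)/6)² = 2.778
te_G = (1 + 4·2 + 15)/6 = 24/6 = 4; σ²_G = ((15−1)/6)² = 5.444
te_H = (6 + 4·11 + 16)/6 = 66/6 = 11; σ²_H = ((16−6)/6)² = 2.778
te_I = (3 + 4·7 + 11)/6 = 42/6 = 7; σ²_I = ((11−3)/6)² = 1.778
te_J = (6 + 4·7 + 8)/6 = 42/6 = 7; σ²_J = ((8−6)/6)² = 0.111

Forward pass:
ES_A = 0; EF_A = 3
ES_B = 0; EF_B = 6
ES_C = 6; EF_C = 6+4 = 10
ES_D = 10; EF_D = 10+6 = 16
ES_E = 10; EF_E = 10+8 = 18
ES_F = 3; EF_F = 3+13 = 16
ES_G = max(EF_A=3, EF_B=6) = 6; EF_G = 6+4 = 10
ES_H = 10; EF_H = 10+11 = 21
ES_I = 3; EF_I = 3+7 = 10
ES_J = max(EF_D=16, EF_E=18, EF_F=16, EF_G=10, EF_H=21, EF_I=10) = 21; EF_J = 21+7 = 28
Expected project duration μ = 28 days. Critical path: B → C → H → J.

Variance along critical path = 5.444 + 0.111 + 2.778 + 0.111 = 8.444; σ = √8.444 = 2.906 days.
Z = (32 − 28) / 2.906 = 1.376
P(T ≤ 32) = Φ(1.376) ≈ 0.916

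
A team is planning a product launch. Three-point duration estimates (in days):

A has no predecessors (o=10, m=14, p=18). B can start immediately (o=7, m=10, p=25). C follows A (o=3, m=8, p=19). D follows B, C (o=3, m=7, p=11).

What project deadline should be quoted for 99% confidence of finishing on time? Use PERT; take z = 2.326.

te_A = (10 + 4·14 + 18)/6 = 84/6 = 14; σ²_A = ((18−10)/6)² = 1.778
te_B = (7 + 4·10 + 25)/6 = 72/6 = 12; σ²_B = ((25−7)/6)² = 9.000
te_C = (3 + 4·8 + 19)/6 = 54/6 = 9; σ²_C = ((19−3)/6)² = 7.111
te_D = (3 + 4·7 + 11)/6 = 42/6 = 7; σ²_D = ((11−3)/6)² = 1.778

Forward pass:
ES_A = 0; EF_A = 14
ES_B = 0; EF_B = 12
ES_C = 14; EF_C = 14+9 = 23
ES_D = max(EF_B=12, EF_C=23) = 23; EF_D = 23+7 = 30
Expected project duration μ = 30 days. Critical path: A → C → D.

Variance along critical path = 1.778 + 7.111 + 1.778 = 10.667; σ = 3.266 days.
D = μ + z·σ = 30 + 2.326·3.266 = 37.6 days

37.6 days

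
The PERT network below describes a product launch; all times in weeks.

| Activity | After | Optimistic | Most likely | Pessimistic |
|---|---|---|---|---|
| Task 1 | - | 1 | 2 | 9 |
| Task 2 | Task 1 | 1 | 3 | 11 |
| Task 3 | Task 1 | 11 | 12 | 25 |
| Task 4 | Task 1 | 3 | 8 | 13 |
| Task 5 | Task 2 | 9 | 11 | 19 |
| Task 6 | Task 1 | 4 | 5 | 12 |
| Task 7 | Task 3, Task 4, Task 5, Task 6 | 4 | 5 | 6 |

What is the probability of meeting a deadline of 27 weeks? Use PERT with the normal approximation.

0.864

te_Task 1 = (1 + 4·2 + 9)/6 = 18/6 = 3; σ²_Task 1 = ((9−1)/6)² = 1.778
te_Task 2 = (1 + 4·3 + 11)/6 = 24/6 = 4; σ²_Task 2 = ((11−1)/6)² = 2.778
te_Task 3 = (11 + 4·12 + 25)/6 = 84/6 = 14; σ²_Task 3 = ((25−11)/6)² = 5.444
te_Task 4 = (3 + 4·8 + 13)/6 = 48/6 = 8; σ²_Task 4 = ((13−3)/6)² = 2.778
te_Task 5 = (9 + 4·11 + 19)/6 = 72/6 = 12; σ²_Task 5 = ((19−9)/6)² = 2.778
te_Task 6 = (4 + 4·5 + 12)/6 = 36/6 = 6; σ²_Task 6 = ((12−4)/6)² = 1.778
te_Task 7 = (4 + 4·5 + 6)/6 = 30/6 = 5; σ²_Task 7 = ((6−4)/6)² = 0.111

Forward pass:
ES_Task 1 = 0; EF_Task 1 = 3
ES_Task 2 = 3; EF_Task 2 = 3+4 = 7
ES_Task 3 = 3; EF_Task 3 = 3+14 = 17
ES_Task 4 = 3; EF_Task 4 = 3+8 = 11
ES_Task 5 = 7; EF_Task 5 = 7+12 = 19
ES_Task 6 = 3; EF_Task 6 = 3+6 = 9
ES_Task 7 = max(EF_Task 3=17, EF_Task 4=11, EF_Task 5=19, EF_Task 6=9) = 19; EF_Task 7 = 19+5 = 24
Expected project duration μ = 24 weeks. Critical path: Task 1 → Task 2 → Task 5 → Task 7.

Variance along critical path = 1.778 + 2.778 + 2.778 + 0.111 = 7.444; σ = √7.444 = 2.728 weeks.
Z = (27 − 24) / 2.728 = 1.100
P(T ≤ 27) = Φ(1.100) ≈ 0.864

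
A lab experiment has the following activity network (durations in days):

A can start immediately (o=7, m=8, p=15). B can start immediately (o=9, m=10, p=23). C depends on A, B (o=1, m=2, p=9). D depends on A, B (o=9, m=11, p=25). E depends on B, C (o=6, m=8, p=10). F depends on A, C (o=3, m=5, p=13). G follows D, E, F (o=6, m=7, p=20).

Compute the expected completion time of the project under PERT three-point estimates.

te_A = (7 + 4·8 + 15)/6 = 54/6 = 9
te_B = (9 + 4·10 + 23)/6 = 72/6 = 12
te_C = (1 + 4·2 + 9)/6 = 18/6 = 3
te_D = (9 + 4·11 + 25)/6 = 78/6 = 13
te_E = (6 + 4·8 + 10)/6 = 48/6 = 8
te_F = (3 + 4·5 + 13)/6 = 36/6 = 6
te_G = (6 + 4·7 + 20)/6 = 54/6 = 9

Forward pass:
ES_A = 0; EF_A = 9
ES_B = 0; EF_B = 12
ES_C = max(EF_A=9, EF_B=12) = 12; EF_C = 12+3 = 15
ES_D = max(EF_A=9, EF_B=12) = 12; EF_D = 12+13 = 25
ES_E = max(EF_B=12, EF_C=15) = 15; EF_E = 15+8 = 23
ES_F = max(EF_A=9, EF_C=15) = 15; EF_F = 15+6 = 21
ES_G = max(EF_D=25, EF_E=23, EF_F=21) = 25; EF_G = 25+9 = 34
Expected project duration μ = 34 days. Critical path: B → D → G.

34 days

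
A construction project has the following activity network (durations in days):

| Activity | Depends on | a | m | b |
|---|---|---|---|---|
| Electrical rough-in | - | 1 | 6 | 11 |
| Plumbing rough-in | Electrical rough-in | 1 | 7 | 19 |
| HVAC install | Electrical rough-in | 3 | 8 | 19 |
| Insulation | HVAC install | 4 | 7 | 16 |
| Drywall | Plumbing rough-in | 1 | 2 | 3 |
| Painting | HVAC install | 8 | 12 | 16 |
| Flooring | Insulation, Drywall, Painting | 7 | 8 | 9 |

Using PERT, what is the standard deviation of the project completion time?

3.43 days

te_Electrical rough-in = (1 + 4·6 + 11)/6 = 36/6 = 6; σ²_Electrical rough-in = ((11−1)/6)² = 2.778
te_Plumbing rough-in = (1 + 4·7 + 19)/6 = 48/6 = 8; σ²_Plumbing rough-in = ((19−1)/6)² = 9.000
te_HVAC install = (3 + 4·8 + 19)/6 = 54/6 = 9; σ²_HVAC install = ((19−3)/6)² = 7.111
te_Insulation = (4 + 4·7 + 16)/6 = 48/6 = 8; σ²_Insulation = ((16−4)/6)² = 4.000
te_Drywall = (1 + 4·2 + 3)/6 = 12/6 = 2; σ²_Drywall = ((3−1)/6)² = 0.111
te_Painting = (8 + 4·12 + 16)/6 = 72/6 = 12; σ²_Painting = ((16−8)/6)² = 1.778
te_Flooring = (7 + 4·8 + 9)/6 = 48/6 = 8; σ²_Flooring = ((9−7)/6)² = 0.111

Forward pass:
ES_Electrical rough-in = 0; EF_Electrical rough-in = 6
ES_Plumbing rough-in = 6; EF_Plumbing rough-in = 6+8 = 14
ES_HVAC install = 6; EF_HVAC install = 6+9 = 15
ES_Insulation = 15; EF_Insulation = 15+8 = 23
ES_Drywall = 14; EF_Drywall = 14+2 = 16
ES_Painting = 15; EF_Painting = 15+12 = 27
ES_Flooring = max(EF_Insulation=23, EF_Drywall=16, EF_Painting=27) = 27; EF_Flooring = 27+8 = 35
Expected project duration μ = 35 days. Critical path: Electrical rough-in → HVAC install → Painting → Flooring.

Variance along critical path = 2.778 + 7.111 + 1.778 + 0.111 = 11.778
σ = √11.778 = 3.432 days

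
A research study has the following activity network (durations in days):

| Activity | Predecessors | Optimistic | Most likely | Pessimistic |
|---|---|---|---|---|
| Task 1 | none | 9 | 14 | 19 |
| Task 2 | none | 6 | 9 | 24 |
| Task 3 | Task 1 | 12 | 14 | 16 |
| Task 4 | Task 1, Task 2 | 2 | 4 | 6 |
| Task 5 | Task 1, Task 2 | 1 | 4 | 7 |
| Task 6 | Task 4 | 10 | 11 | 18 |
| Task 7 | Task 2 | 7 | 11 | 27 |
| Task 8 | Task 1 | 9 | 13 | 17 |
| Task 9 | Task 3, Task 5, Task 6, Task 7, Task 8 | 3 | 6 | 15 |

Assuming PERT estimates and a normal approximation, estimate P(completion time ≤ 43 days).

0.977

te_Task 1 = (9 + 4·14 + 19)/6 = 84/6 = 14; σ²_Task 1 = ((19−9)/6)² = 2.778
te_Task 2 = (6 + 4·9 + 24)/6 = 66/6 = 11; σ²_Task 2 = ((24−6)/6)² = 9.000
te_Task 3 = (12 + 4·14 + 16)/6 = 84/6 = 14; σ²_Task 3 = ((16−12)/6)² = 0.444
te_Task 4 = (2 + 4·4 + 6)/6 = 24/6 = 4; σ²_Task 4 = ((6−2)/6)² = 0.444
te_Task 5 = (1 + 4·4 + 7)/6 = 24/6 = 4; σ²_Task 5 = ((7−1)/6)² = 1.000
te_Task 6 = (10 + 4·11 + 18)/6 = 72/6 = 12; σ²_Task 6 = ((18−10)/6)² = 1.778
te_Task 7 = (7 + 4·11 + 27)/6 = 78/6 = 13; σ²_Task 7 = ((27−7)/6)² = 11.111
te_Task 8 = (9 + 4·13 + 17)/6 = 78/6 = 13; σ²_Task 8 = ((17−9)/6)² = 1.778
te_Task 9 = (3 + 4·6 + 15)/6 = 42/6 = 7; σ²_Task 9 = ((15−3)/6)² = 4.000

Forward pass:
ES_Task 1 = 0; EF_Task 1 = 14
ES_Task 2 = 0; EF_Task 2 = 11
ES_Task 3 = 14; EF_Task 3 = 14+14 = 28
ES_Task 4 = max(EF_Task 1=14, EF_Task 2=11) = 14; EF_Task 4 = 14+4 = 18
ES_Task 5 = max(EF_Task 1=14, EF_Task 2=11) = 14; EF_Task 5 = 14+4 = 18
ES_Task 6 = 18; EF_Task 6 = 18+12 = 30
ES_Task 7 = 11; EF_Task 7 = 11+13 = 24
ES_Task 8 = 14; EF_Task 8 = 14+13 = 27
ES_Task 9 = max(EF_Task 3=28, EF_Task 5=18, EF_Task 6=30, EF_Task 7=24, EF_Task 8=27) = 30; EF_Task 9 = 30+7 = 37
Expected project duration μ = 37 days. Critical path: Task 1 → Task 4 → Task 6 → Task 9.

Variance along critical path = 2.778 + 0.444 + 1.778 + 4.000 = 9.000; σ = √9.000 = 3.000 days.
Z = (43 − 37) / 3.000 = 2.000
P(T ≤ 43) = Φ(2.000) ≈ 0.977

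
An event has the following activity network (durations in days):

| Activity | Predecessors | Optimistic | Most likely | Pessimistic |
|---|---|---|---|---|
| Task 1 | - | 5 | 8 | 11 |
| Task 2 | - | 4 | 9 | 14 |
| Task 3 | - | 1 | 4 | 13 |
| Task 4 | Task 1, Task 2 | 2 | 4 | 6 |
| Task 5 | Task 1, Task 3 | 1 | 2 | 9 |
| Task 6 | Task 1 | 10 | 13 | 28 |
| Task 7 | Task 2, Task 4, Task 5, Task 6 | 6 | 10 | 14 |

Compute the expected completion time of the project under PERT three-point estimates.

te_Task 1 = (5 + 4·8 + 11)/6 = 48/6 = 8
te_Task 2 = (4 + 4·9 + 14)/6 = 54/6 = 9
te_Task 3 = (1 + 4·4 + 13)/6 = 30/6 = 5
te_Task 4 = (2 + 4·4 + 6)/6 = 24/6 = 4
te_Task 5 = (1 + 4·2 + 9)/6 = 18/6 = 3
te_Task 6 = (10 + 4·13 + 28)/6 = 90/6 = 15
te_Task 7 = (6 + 4·10 + 14)/6 = 60/6 = 10

Forward pass:
ES_Task 1 = 0; EF_Task 1 = 8
ES_Task 2 = 0; EF_Task 2 = 9
ES_Task 3 = 0; EF_Task 3 = 5
ES_Task 4 = max(EF_Task 1=8, EF_Task 2=9) = 9; EF_Task 4 = 9+4 = 13
ES_Task 5 = max(EF_Task 1=8, EF_Task 3=5) = 8; EF_Task 5 = 8+3 = 11
ES_Task 6 = 8; EF_Task 6 = 8+15 = 23
ES_Task 7 = max(EF_Task 2=9, EF_Task 4=13, EF_Task 5=11, EF_Task 6=23) = 23; EF_Task 7 = 23+10 = 33
Expected project duration μ = 33 days. Critical path: Task 1 → Task 6 → Task 7.

33 days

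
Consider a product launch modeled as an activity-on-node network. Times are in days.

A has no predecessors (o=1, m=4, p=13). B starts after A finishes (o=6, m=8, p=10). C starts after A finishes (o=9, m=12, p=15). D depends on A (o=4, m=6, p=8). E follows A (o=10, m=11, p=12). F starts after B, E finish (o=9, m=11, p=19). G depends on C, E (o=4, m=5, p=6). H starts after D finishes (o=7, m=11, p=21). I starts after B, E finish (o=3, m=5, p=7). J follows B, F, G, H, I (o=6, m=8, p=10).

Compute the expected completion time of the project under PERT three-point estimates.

36 days

te_A = (1 + 4·4 + 13)/6 = 30/6 = 5
te_B = (6 + 4·8 + 10)/6 = 48/6 = 8
te_C = (9 + 4·12 + 15)/6 = 72/6 = 12
te_D = (4 + 4·6 + 8)/6 = 36/6 = 6
te_E = (10 + 4·11 + 12)/6 = 66/6 = 11
te_F = (9 + 4·11 + 19)/6 = 72/6 = 12
te_G = (4 + 4·5 + 6)/6 = 30/6 = 5
te_H = (7 + 4·11 + 21)/6 = 72/6 = 12
te_I = (3 + 4·5 + 7)/6 = 30/6 = 5
te_J = (6 + 4·8 + 10)/6 = 48/6 = 8

Forward pass:
ES_A = 0; EF_A = 5
ES_B = 5; EF_B = 5+8 = 13
ES_C = 5; EF_C = 5+12 = 17
ES_D = 5; EF_D = 5+6 = 11
ES_E = 5; EF_E = 5+11 = 16
ES_F = max(EF_B=13, EF_E=16) = 16; EF_F = 16+12 = 28
ES_G = max(EF_C=17, EF_E=16) = 17; EF_G = 17+5 = 22
ES_H = 11; EF_H = 11+12 = 23
ES_I = max(EF_B=13, EF_E=16) = 16; EF_I = 16+5 = 21
ES_J = max(EF_B=13, EF_F=28, EF_G=22, EF_H=23, EF_I=21) = 28; EF_J = 28+8 = 36
Expected project duration μ = 36 days. Critical path: A → E → F → J.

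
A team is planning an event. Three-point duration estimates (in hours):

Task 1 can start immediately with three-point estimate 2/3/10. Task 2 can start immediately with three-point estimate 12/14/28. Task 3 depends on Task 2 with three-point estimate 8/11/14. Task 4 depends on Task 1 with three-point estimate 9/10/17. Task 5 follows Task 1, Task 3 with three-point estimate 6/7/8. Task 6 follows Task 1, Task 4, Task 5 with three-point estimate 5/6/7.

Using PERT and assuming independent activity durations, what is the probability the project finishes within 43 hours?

te_Task 1 = (2 + 4·3 + 10)/6 = 24/6 = 4; σ²_Task 1 = ((10−2)/6)² = 1.778
te_Task 2 = (12 + 4·14 + 28)/6 = 96/6 = 16; σ²_Task 2 = ((28−12)/6)² = 7.111
te_Task 3 = (8 + 4·11 + 14)/6 = 66/6 = 11; σ²_Task 3 = ((14−8)/6)² = 1.000
te_Task 4 = (9 + 4·10 + 17)/6 = 66/6 = 11; σ²_Task 4 = ((17−9)/6)² = 1.778
te_Task 5 = (6 + 4·7 + 8)/6 = 42/6 = 7; σ²_Task 5 = ((8−6)/6)² = 0.111
te_Task 6 = (5 + 4·6 + 7)/6 = 36/6 = 6; σ²_Task 6 = ((7−5)/6)² = 0.111

Forward pass:
ES_Task 1 = 0; EF_Task 1 = 4
ES_Task 2 = 0; EF_Task 2 = 16
ES_Task 3 = 16; EF_Task 3 = 16+11 = 27
ES_Task 4 = 4; EF_Task 4 = 4+11 = 15
ES_Task 5 = max(EF_Task 1=4, EF_Task 3=27) = 27; EF_Task 5 = 27+7 = 34
ES_Task 6 = max(EF_Task 1=4, EF_Task 4=15, EF_Task 5=34) = 34; EF_Task 6 = 34+6 = 40
Expected project duration μ = 40 hours. Critical path: Task 2 → Task 3 → Task 5 → Task 6.

Variance along critical path = 7.111 + 1.000 + 0.111 + 0.111 = 8.333; σ = √8.333 = 2.887 hours.
Z = (43 − 40) / 2.887 = 1.039
P(T ≤ 43) = Φ(1.039) ≈ 0.851

0.851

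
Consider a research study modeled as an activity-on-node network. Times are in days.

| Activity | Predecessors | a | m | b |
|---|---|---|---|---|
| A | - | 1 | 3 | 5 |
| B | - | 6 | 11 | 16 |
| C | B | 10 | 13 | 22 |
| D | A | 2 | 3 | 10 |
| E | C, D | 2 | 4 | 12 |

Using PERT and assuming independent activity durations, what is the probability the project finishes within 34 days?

te_A = (1 + 4·3 + 5)/6 = 18/6 = 3; σ²_A = ((5−1)/6)² = 0.444
te_B = (6 + 4·11 + 16)/6 = 66/6 = 11; σ²_B = ((16−6)/6)² = 2.778
te_C = (10 + 4·13 + 22)/6 = 84/6 = 14; σ²_C = ((22−10)/6)² = 4.000
te_D = (2 + 4·3 + 10)/6 = 24/6 = 4; σ²_D = ((10−2)/6)² = 1.778
te_E = (2 + 4·4 + 12)/6 = 30/6 = 5; σ²_E = ((12−2)/6)² = 2.778

Forward pass:
ES_A = 0; EF_A = 3
ES_B = 0; EF_B = 11
ES_C = 11; EF_C = 11+14 = 25
ES_D = 3; EF_D = 3+4 = 7
ES_E = max(EF_C=25, EF_D=7) = 25; EF_E = 25+5 = 30
Expected project duration μ = 30 days. Critical path: B → C → E.

Variance along critical path = 2.778 + 4.000 + 2.778 = 9.556; σ = √9.556 = 3.091 days.
Z = (34 − 30) / 3.091 = 1.294
P(T ≤ 34) = Φ(1.294) ≈ 0.902

0.902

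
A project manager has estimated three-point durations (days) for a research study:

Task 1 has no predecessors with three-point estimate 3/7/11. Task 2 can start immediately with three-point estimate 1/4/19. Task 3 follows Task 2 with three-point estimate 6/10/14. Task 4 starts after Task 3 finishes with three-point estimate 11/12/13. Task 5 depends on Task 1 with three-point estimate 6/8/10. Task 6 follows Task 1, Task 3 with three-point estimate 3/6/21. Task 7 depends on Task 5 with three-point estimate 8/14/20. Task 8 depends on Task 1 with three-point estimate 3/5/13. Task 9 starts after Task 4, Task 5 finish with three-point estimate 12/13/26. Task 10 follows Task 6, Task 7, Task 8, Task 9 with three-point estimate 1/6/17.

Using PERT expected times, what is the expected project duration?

te_Task 1 = (3 + 4·7 + 11)/6 = 42/6 = 7
te_Task 2 = (1 + 4·4 + 19)/6 = 36/6 = 6
te_Task 3 = (6 + 4·10 + 14)/6 = 60/6 = 10
te_Task 4 = (11 + 4·12 + 13)/6 = 72/6 = 12
te_Task 5 = (6 + 4·8 + 10)/6 = 48/6 = 8
te_Task 6 = (3 + 4·6 + 21)/6 = 48/6 = 8
te_Task 7 = (8 + 4·14 + 20)/6 = 84/6 = 14
te_Task 8 = (3 + 4·5 + 13)/6 = 36/6 = 6
te_Task 9 = (12 + 4·13 + 26)/6 = 90/6 = 15
te_Task 10 = (1 + 4·6 + 17)/6 = 42/6 = 7

Forward pass:
ES_Task 1 = 0; EF_Task 1 = 7
ES_Task 2 = 0; EF_Task 2 = 6
ES_Task 3 = 6; EF_Task 3 = 6+10 = 16
ES_Task 4 = 16; EF_Task 4 = 16+12 = 28
ES_Task 5 = 7; EF_Task 5 = 7+8 = 15
ES_Task 6 = max(EF_Task 1=7, EF_Task 3=16) = 16; EF_Task 6 = 16+8 = 24
ES_Task 7 = 15; EF_Task 7 = 15+14 = 29
ES_Task 8 = 7; EF_Task 8 = 7+6 = 13
ES_Task 9 = max(EF_Task 4=28, EF_Task 5=15) = 28; EF_Task 9 = 28+15 = 43
ES_Task 10 = max(EF_Task 6=24, EF_Task 7=29, EF_Task 8=13, EF_Task 9=43) = 43; EF_Task 10 = 43+7 = 50
Expected project duration μ = 50 days. Critical path: Task 2 → Task 3 → Task 4 → Task 9 → Task 10.

50 days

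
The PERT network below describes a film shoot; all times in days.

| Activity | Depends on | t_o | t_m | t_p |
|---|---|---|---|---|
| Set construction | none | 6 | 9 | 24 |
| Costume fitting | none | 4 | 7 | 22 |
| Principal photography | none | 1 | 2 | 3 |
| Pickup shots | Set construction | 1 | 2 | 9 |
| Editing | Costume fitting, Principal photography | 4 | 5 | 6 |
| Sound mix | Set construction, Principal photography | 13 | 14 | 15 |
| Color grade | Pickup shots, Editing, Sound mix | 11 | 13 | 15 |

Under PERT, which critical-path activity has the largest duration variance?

Set construction

te_Set construction = (6 + 4·9 + 24)/6 = 66/6 = 11; σ²_Set construction = ((24−6)/6)² = 9.000
te_Costume fitting = (4 + 4·7 + 22)/6 = 54/6 = 9; σ²_Costume fitting = ((22−4)/6)² = 9.000
te_Principal photography = (1 + 4·2 + 3)/6 = 12/6 = 2; σ²_Principal photography = ((3−1)/6)² = 0.111
te_Pickup shots = (1 + 4·2 + 9)/6 = 18/6 = 3; σ²_Pickup shots = ((9−1)/6)² = 1.778
te_Editing = (4 + 4·5 + 6)/6 = 30/6 = 5; σ²_Editing = ((6−4)/6)² = 0.111
te_Sound mix = (13 + 4·14 + 15)/6 = 84/6 = 14; σ²_Sound mix = ((15−13)/6)² = 0.111
te_Color grade = (11 + 4·13 + 15)/6 = 78/6 = 13; σ²_Color grade = ((15−11)/6)² = 0.444

Forward pass:
ES_Set construction = 0; EF_Set construction = 11
ES_Costume fitting = 0; EF_Costume fitting = 9
ES_Principal photography = 0; EF_Principal photography = 2
ES_Pickup shots = 11; EF_Pickup shots = 11+3 = 14
ES_Editing = max(EF_Costume fitting=9, EF_Principal photography=2) = 9; EF_Editing = 9+5 = 14
ES_Sound mix = max(EF_Set construction=11, EF_Principal photography=2) = 11; EF_Sound mix = 11+14 = 25
ES_Color grade = max(EF_Pickup shots=14, EF_Editing=14, EF_Sound mix=25) = 25; EF_Color grade = 25+13 = 38
Expected project duration μ = 38 days. Critical path: Set construction → Sound mix → Color grade.

Variances on critical path: σ²_Set construction=9.000, σ²_Sound mix=0.111, σ²_Color grade=0.444.
Largest is σ²_Set construction = 9.000.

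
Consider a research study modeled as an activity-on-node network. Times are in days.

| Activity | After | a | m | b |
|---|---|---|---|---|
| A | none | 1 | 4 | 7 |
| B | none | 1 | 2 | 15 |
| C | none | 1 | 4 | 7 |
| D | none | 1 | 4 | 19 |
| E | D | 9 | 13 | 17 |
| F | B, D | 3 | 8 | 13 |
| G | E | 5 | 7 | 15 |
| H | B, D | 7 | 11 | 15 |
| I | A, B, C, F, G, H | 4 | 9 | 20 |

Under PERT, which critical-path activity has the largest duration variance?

D

te_A = (1 + 4·4 + 7)/6 = 24/6 = 4; σ²_A = ((7−1)/6)² = 1.000
te_B = (1 + 4·2 + 15)/6 = 24/6 = 4; σ²_B = ((15−1)/6)² = 5.444
te_C = (1 + 4·4 + 7)/6 = 24/6 = 4; σ²_C = ((7−1)/6)² = 1.000
te_D = (1 + 4·4 + 19)/6 = 36/6 = 6; σ²_D = ((19−1)/6)² = 9.000
te_E = (9 + 4·13 + 17)/6 = 78/6 = 13; σ²_E = ((17−9)/6)² = 1.778
te_F = (3 + 4·8 + 13)/6 = 48/6 = 8; σ²_F = ((13−3)/6)² = 2.778
te_G = (5 + 4·7 + 15)/6 = 48/6 = 8; σ²_G = ((15−5)/6)² = 2.778
te_H = (7 + 4·11 + 15)/6 = 66/6 = 11; σ²_H = ((15−7)/6)² = 1.778
te_I = (4 + 4·9 + 20)/6 = 60/6 = 10; σ²_I = ((20−4)/6)² = 7.111

Forward pass:
ES_A = 0; EF_A = 4
ES_B = 0; EF_B = 4
ES_C = 0; EF_C = 4
ES_D = 0; EF_D = 6
ES_E = 6; EF_E = 6+13 = 19
ES_F = max(EF_B=4, EF_D=6) = 6; EF_F = 6+8 = 14
ES_G = 19; EF_G = 19+8 = 27
ES_H = max(EF_B=4, EF_D=6) = 6; EF_H = 6+11 = 17
ES_I = max(EF_A=4, EF_B=4, EF_C=4, EF_F=14, EF_G=27, EF_H=17) = 27; EF_I = 27+10 = 37
Expected project duration μ = 37 days. Critical path: D → E → G → I.

Variances on critical path: σ²_D=9.000, σ²_E=1.778, σ²_G=2.778, σ²_I=7.111.
Largest is σ²_D = 9.000.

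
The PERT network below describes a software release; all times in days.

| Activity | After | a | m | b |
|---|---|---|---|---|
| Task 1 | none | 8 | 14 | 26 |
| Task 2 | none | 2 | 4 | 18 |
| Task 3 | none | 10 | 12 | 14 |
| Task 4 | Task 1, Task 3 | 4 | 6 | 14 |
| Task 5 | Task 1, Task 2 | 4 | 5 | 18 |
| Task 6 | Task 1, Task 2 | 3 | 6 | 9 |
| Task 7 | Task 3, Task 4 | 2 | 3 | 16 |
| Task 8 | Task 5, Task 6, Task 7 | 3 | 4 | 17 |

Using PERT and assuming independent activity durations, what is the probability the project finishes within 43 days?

te_Task 1 = (8 + 4·14 + 26)/6 = 90/6 = 15; σ²_Task 1 = ((26−8)/6)² = 9.000
te_Task 2 = (2 + 4·4 + 18)/6 = 36/6 = 6; σ²_Task 2 = ((18−2)/6)² = 7.111
te_Task 3 = (10 + 4·12 + 14)/6 = 72/6 = 12; σ²_Task 3 = ((14−10)/6)² = 0.444
te_Task 4 = (4 + 4·6 + 14)/6 = 42/6 = 7; σ²_Task 4 = ((14−4)/6)² = 2.778
te_Task 5 = (4 + 4·5 + 18)/6 = 42/6 = 7; σ²_Task 5 = ((18−4)/6)² = 5.444
te_Task 6 = (3 + 4·6 + 9)/6 = 36/6 = 6; σ²_Task 6 = ((9−3)/6)² = 1.000
te_Task 7 = (2 + 4·3 + 16)/6 = 30/6 = 5; σ²_Task 7 = ((16−2)/6)² = 5.444
te_Task 8 = (3 + 4·4 + 17)/6 = 36/6 = 6; σ²_Task 8 = ((17−3)/6)² = 5.444

Forward pass:
ES_Task 1 = 0; EF_Task 1 = 15
ES_Task 2 = 0; EF_Task 2 = 6
ES_Task 3 = 0; EF_Task 3 = 12
ES_Task 4 = max(EF_Task 1=15, EF_Task 3=12) = 15; EF_Task 4 = 15+7 = 22
ES_Task 5 = max(EF_Task 1=15, EF_Task 2=6) = 15; EF_Task 5 = 15+7 = 22
ES_Task 6 = max(EF_Task 1=15, EF_Task 2=6) = 15; EF_Task 6 = 15+6 = 21
ES_Task 7 = max(EF_Task 3=12, EF_Task 4=22) = 22; EF_Task 7 = 22+5 = 27
ES_Task 8 = max(EF_Task 5=22, EF_Task 6=21, EF_Task 7=27) = 27; EF_Task 8 = 27+6 = 33
Expected project duration μ = 33 days. Critical path: Task 1 → Task 4 → Task 7 → Task 8.

Variance along critical path = 9.000 + 2.778 + 5.444 + 5.444 = 22.667; σ = √22.667 = 4.761 days.
Z = (43 − 33) / 4.761 = 2.100
P(T ≤ 43) = Φ(2.100) ≈ 0.982

0.982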